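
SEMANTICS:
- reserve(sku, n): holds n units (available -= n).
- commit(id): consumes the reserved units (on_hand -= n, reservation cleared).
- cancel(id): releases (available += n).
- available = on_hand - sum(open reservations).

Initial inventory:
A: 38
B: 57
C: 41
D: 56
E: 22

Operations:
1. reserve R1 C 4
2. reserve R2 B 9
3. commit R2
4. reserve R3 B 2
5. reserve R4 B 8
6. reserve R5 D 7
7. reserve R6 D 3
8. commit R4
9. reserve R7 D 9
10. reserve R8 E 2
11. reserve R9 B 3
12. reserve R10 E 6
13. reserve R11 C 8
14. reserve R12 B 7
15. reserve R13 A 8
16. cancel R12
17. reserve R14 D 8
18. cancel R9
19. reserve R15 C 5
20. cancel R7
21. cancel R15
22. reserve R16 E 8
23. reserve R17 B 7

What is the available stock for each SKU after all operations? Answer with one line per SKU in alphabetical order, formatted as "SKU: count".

Answer: A: 30
B: 31
C: 29
D: 38
E: 6

Derivation:
Step 1: reserve R1 C 4 -> on_hand[A=38 B=57 C=41 D=56 E=22] avail[A=38 B=57 C=37 D=56 E=22] open={R1}
Step 2: reserve R2 B 9 -> on_hand[A=38 B=57 C=41 D=56 E=22] avail[A=38 B=48 C=37 D=56 E=22] open={R1,R2}
Step 3: commit R2 -> on_hand[A=38 B=48 C=41 D=56 E=22] avail[A=38 B=48 C=37 D=56 E=22] open={R1}
Step 4: reserve R3 B 2 -> on_hand[A=38 B=48 C=41 D=56 E=22] avail[A=38 B=46 C=37 D=56 E=22] open={R1,R3}
Step 5: reserve R4 B 8 -> on_hand[A=38 B=48 C=41 D=56 E=22] avail[A=38 B=38 C=37 D=56 E=22] open={R1,R3,R4}
Step 6: reserve R5 D 7 -> on_hand[A=38 B=48 C=41 D=56 E=22] avail[A=38 B=38 C=37 D=49 E=22] open={R1,R3,R4,R5}
Step 7: reserve R6 D 3 -> on_hand[A=38 B=48 C=41 D=56 E=22] avail[A=38 B=38 C=37 D=46 E=22] open={R1,R3,R4,R5,R6}
Step 8: commit R4 -> on_hand[A=38 B=40 C=41 D=56 E=22] avail[A=38 B=38 C=37 D=46 E=22] open={R1,R3,R5,R6}
Step 9: reserve R7 D 9 -> on_hand[A=38 B=40 C=41 D=56 E=22] avail[A=38 B=38 C=37 D=37 E=22] open={R1,R3,R5,R6,R7}
Step 10: reserve R8 E 2 -> on_hand[A=38 B=40 C=41 D=56 E=22] avail[A=38 B=38 C=37 D=37 E=20] open={R1,R3,R5,R6,R7,R8}
Step 11: reserve R9 B 3 -> on_hand[A=38 B=40 C=41 D=56 E=22] avail[A=38 B=35 C=37 D=37 E=20] open={R1,R3,R5,R6,R7,R8,R9}
Step 12: reserve R10 E 6 -> on_hand[A=38 B=40 C=41 D=56 E=22] avail[A=38 B=35 C=37 D=37 E=14] open={R1,R10,R3,R5,R6,R7,R8,R9}
Step 13: reserve R11 C 8 -> on_hand[A=38 B=40 C=41 D=56 E=22] avail[A=38 B=35 C=29 D=37 E=14] open={R1,R10,R11,R3,R5,R6,R7,R8,R9}
Step 14: reserve R12 B 7 -> on_hand[A=38 B=40 C=41 D=56 E=22] avail[A=38 B=28 C=29 D=37 E=14] open={R1,R10,R11,R12,R3,R5,R6,R7,R8,R9}
Step 15: reserve R13 A 8 -> on_hand[A=38 B=40 C=41 D=56 E=22] avail[A=30 B=28 C=29 D=37 E=14] open={R1,R10,R11,R12,R13,R3,R5,R6,R7,R8,R9}
Step 16: cancel R12 -> on_hand[A=38 B=40 C=41 D=56 E=22] avail[A=30 B=35 C=29 D=37 E=14] open={R1,R10,R11,R13,R3,R5,R6,R7,R8,R9}
Step 17: reserve R14 D 8 -> on_hand[A=38 B=40 C=41 D=56 E=22] avail[A=30 B=35 C=29 D=29 E=14] open={R1,R10,R11,R13,R14,R3,R5,R6,R7,R8,R9}
Step 18: cancel R9 -> on_hand[A=38 B=40 C=41 D=56 E=22] avail[A=30 B=38 C=29 D=29 E=14] open={R1,R10,R11,R13,R14,R3,R5,R6,R7,R8}
Step 19: reserve R15 C 5 -> on_hand[A=38 B=40 C=41 D=56 E=22] avail[A=30 B=38 C=24 D=29 E=14] open={R1,R10,R11,R13,R14,R15,R3,R5,R6,R7,R8}
Step 20: cancel R7 -> on_hand[A=38 B=40 C=41 D=56 E=22] avail[A=30 B=38 C=24 D=38 E=14] open={R1,R10,R11,R13,R14,R15,R3,R5,R6,R8}
Step 21: cancel R15 -> on_hand[A=38 B=40 C=41 D=56 E=22] avail[A=30 B=38 C=29 D=38 E=14] open={R1,R10,R11,R13,R14,R3,R5,R6,R8}
Step 22: reserve R16 E 8 -> on_hand[A=38 B=40 C=41 D=56 E=22] avail[A=30 B=38 C=29 D=38 E=6] open={R1,R10,R11,R13,R14,R16,R3,R5,R6,R8}
Step 23: reserve R17 B 7 -> on_hand[A=38 B=40 C=41 D=56 E=22] avail[A=30 B=31 C=29 D=38 E=6] open={R1,R10,R11,R13,R14,R16,R17,R3,R5,R6,R8}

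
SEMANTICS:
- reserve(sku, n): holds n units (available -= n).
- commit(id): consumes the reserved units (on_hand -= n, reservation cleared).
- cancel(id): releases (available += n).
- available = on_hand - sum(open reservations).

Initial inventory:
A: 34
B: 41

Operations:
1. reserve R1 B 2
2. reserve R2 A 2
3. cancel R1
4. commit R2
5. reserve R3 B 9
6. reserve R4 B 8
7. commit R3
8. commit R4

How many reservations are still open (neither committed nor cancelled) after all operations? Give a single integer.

Answer: 0

Derivation:
Step 1: reserve R1 B 2 -> on_hand[A=34 B=41] avail[A=34 B=39] open={R1}
Step 2: reserve R2 A 2 -> on_hand[A=34 B=41] avail[A=32 B=39] open={R1,R2}
Step 3: cancel R1 -> on_hand[A=34 B=41] avail[A=32 B=41] open={R2}
Step 4: commit R2 -> on_hand[A=32 B=41] avail[A=32 B=41] open={}
Step 5: reserve R3 B 9 -> on_hand[A=32 B=41] avail[A=32 B=32] open={R3}
Step 6: reserve R4 B 8 -> on_hand[A=32 B=41] avail[A=32 B=24] open={R3,R4}
Step 7: commit R3 -> on_hand[A=32 B=32] avail[A=32 B=24] open={R4}
Step 8: commit R4 -> on_hand[A=32 B=24] avail[A=32 B=24] open={}
Open reservations: [] -> 0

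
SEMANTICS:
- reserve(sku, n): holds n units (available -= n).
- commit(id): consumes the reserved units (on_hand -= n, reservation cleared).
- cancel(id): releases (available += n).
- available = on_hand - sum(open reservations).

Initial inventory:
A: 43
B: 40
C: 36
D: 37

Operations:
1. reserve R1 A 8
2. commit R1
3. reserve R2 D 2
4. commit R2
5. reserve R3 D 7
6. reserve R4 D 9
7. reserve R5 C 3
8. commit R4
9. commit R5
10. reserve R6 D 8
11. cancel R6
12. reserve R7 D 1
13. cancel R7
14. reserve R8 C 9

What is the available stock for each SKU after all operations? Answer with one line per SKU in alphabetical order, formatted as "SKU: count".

Answer: A: 35
B: 40
C: 24
D: 19

Derivation:
Step 1: reserve R1 A 8 -> on_hand[A=43 B=40 C=36 D=37] avail[A=35 B=40 C=36 D=37] open={R1}
Step 2: commit R1 -> on_hand[A=35 B=40 C=36 D=37] avail[A=35 B=40 C=36 D=37] open={}
Step 3: reserve R2 D 2 -> on_hand[A=35 B=40 C=36 D=37] avail[A=35 B=40 C=36 D=35] open={R2}
Step 4: commit R2 -> on_hand[A=35 B=40 C=36 D=35] avail[A=35 B=40 C=36 D=35] open={}
Step 5: reserve R3 D 7 -> on_hand[A=35 B=40 C=36 D=35] avail[A=35 B=40 C=36 D=28] open={R3}
Step 6: reserve R4 D 9 -> on_hand[A=35 B=40 C=36 D=35] avail[A=35 B=40 C=36 D=19] open={R3,R4}
Step 7: reserve R5 C 3 -> on_hand[A=35 B=40 C=36 D=35] avail[A=35 B=40 C=33 D=19] open={R3,R4,R5}
Step 8: commit R4 -> on_hand[A=35 B=40 C=36 D=26] avail[A=35 B=40 C=33 D=19] open={R3,R5}
Step 9: commit R5 -> on_hand[A=35 B=40 C=33 D=26] avail[A=35 B=40 C=33 D=19] open={R3}
Step 10: reserve R6 D 8 -> on_hand[A=35 B=40 C=33 D=26] avail[A=35 B=40 C=33 D=11] open={R3,R6}
Step 11: cancel R6 -> on_hand[A=35 B=40 C=33 D=26] avail[A=35 B=40 C=33 D=19] open={R3}
Step 12: reserve R7 D 1 -> on_hand[A=35 B=40 C=33 D=26] avail[A=35 B=40 C=33 D=18] open={R3,R7}
Step 13: cancel R7 -> on_hand[A=35 B=40 C=33 D=26] avail[A=35 B=40 C=33 D=19] open={R3}
Step 14: reserve R8 C 9 -> on_hand[A=35 B=40 C=33 D=26] avail[A=35 B=40 C=24 D=19] open={R3,R8}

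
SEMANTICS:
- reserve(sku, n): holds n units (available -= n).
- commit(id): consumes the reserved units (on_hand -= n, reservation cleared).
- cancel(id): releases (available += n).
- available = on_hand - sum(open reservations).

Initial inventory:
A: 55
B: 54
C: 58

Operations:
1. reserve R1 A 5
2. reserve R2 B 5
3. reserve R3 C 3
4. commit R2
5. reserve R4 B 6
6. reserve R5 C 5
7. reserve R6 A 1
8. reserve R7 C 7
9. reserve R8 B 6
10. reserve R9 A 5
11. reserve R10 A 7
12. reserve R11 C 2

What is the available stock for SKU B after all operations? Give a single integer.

Answer: 37

Derivation:
Step 1: reserve R1 A 5 -> on_hand[A=55 B=54 C=58] avail[A=50 B=54 C=58] open={R1}
Step 2: reserve R2 B 5 -> on_hand[A=55 B=54 C=58] avail[A=50 B=49 C=58] open={R1,R2}
Step 3: reserve R3 C 3 -> on_hand[A=55 B=54 C=58] avail[A=50 B=49 C=55] open={R1,R2,R3}
Step 4: commit R2 -> on_hand[A=55 B=49 C=58] avail[A=50 B=49 C=55] open={R1,R3}
Step 5: reserve R4 B 6 -> on_hand[A=55 B=49 C=58] avail[A=50 B=43 C=55] open={R1,R3,R4}
Step 6: reserve R5 C 5 -> on_hand[A=55 B=49 C=58] avail[A=50 B=43 C=50] open={R1,R3,R4,R5}
Step 7: reserve R6 A 1 -> on_hand[A=55 B=49 C=58] avail[A=49 B=43 C=50] open={R1,R3,R4,R5,R6}
Step 8: reserve R7 C 7 -> on_hand[A=55 B=49 C=58] avail[A=49 B=43 C=43] open={R1,R3,R4,R5,R6,R7}
Step 9: reserve R8 B 6 -> on_hand[A=55 B=49 C=58] avail[A=49 B=37 C=43] open={R1,R3,R4,R5,R6,R7,R8}
Step 10: reserve R9 A 5 -> on_hand[A=55 B=49 C=58] avail[A=44 B=37 C=43] open={R1,R3,R4,R5,R6,R7,R8,R9}
Step 11: reserve R10 A 7 -> on_hand[A=55 B=49 C=58] avail[A=37 B=37 C=43] open={R1,R10,R3,R4,R5,R6,R7,R8,R9}
Step 12: reserve R11 C 2 -> on_hand[A=55 B=49 C=58] avail[A=37 B=37 C=41] open={R1,R10,R11,R3,R4,R5,R6,R7,R8,R9}
Final available[B] = 37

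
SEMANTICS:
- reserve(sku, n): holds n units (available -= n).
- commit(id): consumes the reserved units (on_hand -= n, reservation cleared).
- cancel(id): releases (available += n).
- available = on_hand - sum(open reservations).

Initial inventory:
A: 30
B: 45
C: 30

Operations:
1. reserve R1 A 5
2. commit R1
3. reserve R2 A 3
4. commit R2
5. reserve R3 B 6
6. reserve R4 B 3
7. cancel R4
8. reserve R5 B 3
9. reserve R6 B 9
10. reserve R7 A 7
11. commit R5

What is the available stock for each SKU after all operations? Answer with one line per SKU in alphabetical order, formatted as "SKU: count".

Step 1: reserve R1 A 5 -> on_hand[A=30 B=45 C=30] avail[A=25 B=45 C=30] open={R1}
Step 2: commit R1 -> on_hand[A=25 B=45 C=30] avail[A=25 B=45 C=30] open={}
Step 3: reserve R2 A 3 -> on_hand[A=25 B=45 C=30] avail[A=22 B=45 C=30] open={R2}
Step 4: commit R2 -> on_hand[A=22 B=45 C=30] avail[A=22 B=45 C=30] open={}
Step 5: reserve R3 B 6 -> on_hand[A=22 B=45 C=30] avail[A=22 B=39 C=30] open={R3}
Step 6: reserve R4 B 3 -> on_hand[A=22 B=45 C=30] avail[A=22 B=36 C=30] open={R3,R4}
Step 7: cancel R4 -> on_hand[A=22 B=45 C=30] avail[A=22 B=39 C=30] open={R3}
Step 8: reserve R5 B 3 -> on_hand[A=22 B=45 C=30] avail[A=22 B=36 C=30] open={R3,R5}
Step 9: reserve R6 B 9 -> on_hand[A=22 B=45 C=30] avail[A=22 B=27 C=30] open={R3,R5,R6}
Step 10: reserve R7 A 7 -> on_hand[A=22 B=45 C=30] avail[A=15 B=27 C=30] open={R3,R5,R6,R7}
Step 11: commit R5 -> on_hand[A=22 B=42 C=30] avail[A=15 B=27 C=30] open={R3,R6,R7}

Answer: A: 15
B: 27
C: 30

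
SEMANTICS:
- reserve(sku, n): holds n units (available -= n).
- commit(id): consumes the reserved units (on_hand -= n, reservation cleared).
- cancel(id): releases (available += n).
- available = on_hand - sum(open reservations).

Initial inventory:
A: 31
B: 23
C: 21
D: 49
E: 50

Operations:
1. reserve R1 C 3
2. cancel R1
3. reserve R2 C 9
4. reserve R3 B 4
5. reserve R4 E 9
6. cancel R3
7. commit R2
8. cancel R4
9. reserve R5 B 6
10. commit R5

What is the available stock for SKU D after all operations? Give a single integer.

Answer: 49

Derivation:
Step 1: reserve R1 C 3 -> on_hand[A=31 B=23 C=21 D=49 E=50] avail[A=31 B=23 C=18 D=49 E=50] open={R1}
Step 2: cancel R1 -> on_hand[A=31 B=23 C=21 D=49 E=50] avail[A=31 B=23 C=21 D=49 E=50] open={}
Step 3: reserve R2 C 9 -> on_hand[A=31 B=23 C=21 D=49 E=50] avail[A=31 B=23 C=12 D=49 E=50] open={R2}
Step 4: reserve R3 B 4 -> on_hand[A=31 B=23 C=21 D=49 E=50] avail[A=31 B=19 C=12 D=49 E=50] open={R2,R3}
Step 5: reserve R4 E 9 -> on_hand[A=31 B=23 C=21 D=49 E=50] avail[A=31 B=19 C=12 D=49 E=41] open={R2,R3,R4}
Step 6: cancel R3 -> on_hand[A=31 B=23 C=21 D=49 E=50] avail[A=31 B=23 C=12 D=49 E=41] open={R2,R4}
Step 7: commit R2 -> on_hand[A=31 B=23 C=12 D=49 E=50] avail[A=31 B=23 C=12 D=49 E=41] open={R4}
Step 8: cancel R4 -> on_hand[A=31 B=23 C=12 D=49 E=50] avail[A=31 B=23 C=12 D=49 E=50] open={}
Step 9: reserve R5 B 6 -> on_hand[A=31 B=23 C=12 D=49 E=50] avail[A=31 B=17 C=12 D=49 E=50] open={R5}
Step 10: commit R5 -> on_hand[A=31 B=17 C=12 D=49 E=50] avail[A=31 B=17 C=12 D=49 E=50] open={}
Final available[D] = 49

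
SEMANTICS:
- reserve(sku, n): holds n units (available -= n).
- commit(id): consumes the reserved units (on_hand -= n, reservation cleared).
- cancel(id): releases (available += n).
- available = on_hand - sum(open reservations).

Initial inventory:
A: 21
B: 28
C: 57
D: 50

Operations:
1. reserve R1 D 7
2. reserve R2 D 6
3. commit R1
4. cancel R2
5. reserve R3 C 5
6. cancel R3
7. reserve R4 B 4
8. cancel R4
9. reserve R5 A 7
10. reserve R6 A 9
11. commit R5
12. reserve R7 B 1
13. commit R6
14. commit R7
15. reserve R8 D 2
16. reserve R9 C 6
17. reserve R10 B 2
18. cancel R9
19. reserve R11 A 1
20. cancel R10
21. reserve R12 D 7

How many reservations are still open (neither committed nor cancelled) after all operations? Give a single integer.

Answer: 3

Derivation:
Step 1: reserve R1 D 7 -> on_hand[A=21 B=28 C=57 D=50] avail[A=21 B=28 C=57 D=43] open={R1}
Step 2: reserve R2 D 6 -> on_hand[A=21 B=28 C=57 D=50] avail[A=21 B=28 C=57 D=37] open={R1,R2}
Step 3: commit R1 -> on_hand[A=21 B=28 C=57 D=43] avail[A=21 B=28 C=57 D=37] open={R2}
Step 4: cancel R2 -> on_hand[A=21 B=28 C=57 D=43] avail[A=21 B=28 C=57 D=43] open={}
Step 5: reserve R3 C 5 -> on_hand[A=21 B=28 C=57 D=43] avail[A=21 B=28 C=52 D=43] open={R3}
Step 6: cancel R3 -> on_hand[A=21 B=28 C=57 D=43] avail[A=21 B=28 C=57 D=43] open={}
Step 7: reserve R4 B 4 -> on_hand[A=21 B=28 C=57 D=43] avail[A=21 B=24 C=57 D=43] open={R4}
Step 8: cancel R4 -> on_hand[A=21 B=28 C=57 D=43] avail[A=21 B=28 C=57 D=43] open={}
Step 9: reserve R5 A 7 -> on_hand[A=21 B=28 C=57 D=43] avail[A=14 B=28 C=57 D=43] open={R5}
Step 10: reserve R6 A 9 -> on_hand[A=21 B=28 C=57 D=43] avail[A=5 B=28 C=57 D=43] open={R5,R6}
Step 11: commit R5 -> on_hand[A=14 B=28 C=57 D=43] avail[A=5 B=28 C=57 D=43] open={R6}
Step 12: reserve R7 B 1 -> on_hand[A=14 B=28 C=57 D=43] avail[A=5 B=27 C=57 D=43] open={R6,R7}
Step 13: commit R6 -> on_hand[A=5 B=28 C=57 D=43] avail[A=5 B=27 C=57 D=43] open={R7}
Step 14: commit R7 -> on_hand[A=5 B=27 C=57 D=43] avail[A=5 B=27 C=57 D=43] open={}
Step 15: reserve R8 D 2 -> on_hand[A=5 B=27 C=57 D=43] avail[A=5 B=27 C=57 D=41] open={R8}
Step 16: reserve R9 C 6 -> on_hand[A=5 B=27 C=57 D=43] avail[A=5 B=27 C=51 D=41] open={R8,R9}
Step 17: reserve R10 B 2 -> on_hand[A=5 B=27 C=57 D=43] avail[A=5 B=25 C=51 D=41] open={R10,R8,R9}
Step 18: cancel R9 -> on_hand[A=5 B=27 C=57 D=43] avail[A=5 B=25 C=57 D=41] open={R10,R8}
Step 19: reserve R11 A 1 -> on_hand[A=5 B=27 C=57 D=43] avail[A=4 B=25 C=57 D=41] open={R10,R11,R8}
Step 20: cancel R10 -> on_hand[A=5 B=27 C=57 D=43] avail[A=4 B=27 C=57 D=41] open={R11,R8}
Step 21: reserve R12 D 7 -> on_hand[A=5 B=27 C=57 D=43] avail[A=4 B=27 C=57 D=34] open={R11,R12,R8}
Open reservations: ['R11', 'R12', 'R8'] -> 3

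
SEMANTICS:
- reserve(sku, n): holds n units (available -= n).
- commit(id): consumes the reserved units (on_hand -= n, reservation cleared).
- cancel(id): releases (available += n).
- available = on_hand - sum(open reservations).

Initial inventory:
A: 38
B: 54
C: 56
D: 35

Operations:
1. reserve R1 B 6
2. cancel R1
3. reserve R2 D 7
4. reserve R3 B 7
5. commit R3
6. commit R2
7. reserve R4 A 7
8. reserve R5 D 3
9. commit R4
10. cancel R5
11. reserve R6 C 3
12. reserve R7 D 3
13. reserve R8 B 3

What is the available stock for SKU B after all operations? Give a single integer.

Answer: 44

Derivation:
Step 1: reserve R1 B 6 -> on_hand[A=38 B=54 C=56 D=35] avail[A=38 B=48 C=56 D=35] open={R1}
Step 2: cancel R1 -> on_hand[A=38 B=54 C=56 D=35] avail[A=38 B=54 C=56 D=35] open={}
Step 3: reserve R2 D 7 -> on_hand[A=38 B=54 C=56 D=35] avail[A=38 B=54 C=56 D=28] open={R2}
Step 4: reserve R3 B 7 -> on_hand[A=38 B=54 C=56 D=35] avail[A=38 B=47 C=56 D=28] open={R2,R3}
Step 5: commit R3 -> on_hand[A=38 B=47 C=56 D=35] avail[A=38 B=47 C=56 D=28] open={R2}
Step 6: commit R2 -> on_hand[A=38 B=47 C=56 D=28] avail[A=38 B=47 C=56 D=28] open={}
Step 7: reserve R4 A 7 -> on_hand[A=38 B=47 C=56 D=28] avail[A=31 B=47 C=56 D=28] open={R4}
Step 8: reserve R5 D 3 -> on_hand[A=38 B=47 C=56 D=28] avail[A=31 B=47 C=56 D=25] open={R4,R5}
Step 9: commit R4 -> on_hand[A=31 B=47 C=56 D=28] avail[A=31 B=47 C=56 D=25] open={R5}
Step 10: cancel R5 -> on_hand[A=31 B=47 C=56 D=28] avail[A=31 B=47 C=56 D=28] open={}
Step 11: reserve R6 C 3 -> on_hand[A=31 B=47 C=56 D=28] avail[A=31 B=47 C=53 D=28] open={R6}
Step 12: reserve R7 D 3 -> on_hand[A=31 B=47 C=56 D=28] avail[A=31 B=47 C=53 D=25] open={R6,R7}
Step 13: reserve R8 B 3 -> on_hand[A=31 B=47 C=56 D=28] avail[A=31 B=44 C=53 D=25] open={R6,R7,R8}
Final available[B] = 44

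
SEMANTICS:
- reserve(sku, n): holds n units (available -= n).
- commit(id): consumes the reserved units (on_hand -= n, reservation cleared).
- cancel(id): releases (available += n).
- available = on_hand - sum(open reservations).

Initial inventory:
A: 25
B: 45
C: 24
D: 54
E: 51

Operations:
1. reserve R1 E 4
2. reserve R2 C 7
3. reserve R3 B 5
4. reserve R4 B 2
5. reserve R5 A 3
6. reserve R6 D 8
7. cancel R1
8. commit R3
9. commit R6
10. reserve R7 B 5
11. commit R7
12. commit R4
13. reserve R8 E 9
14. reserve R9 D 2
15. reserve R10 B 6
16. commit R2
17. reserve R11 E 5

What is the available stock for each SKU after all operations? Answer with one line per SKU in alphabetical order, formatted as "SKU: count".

Answer: A: 22
B: 27
C: 17
D: 44
E: 37

Derivation:
Step 1: reserve R1 E 4 -> on_hand[A=25 B=45 C=24 D=54 E=51] avail[A=25 B=45 C=24 D=54 E=47] open={R1}
Step 2: reserve R2 C 7 -> on_hand[A=25 B=45 C=24 D=54 E=51] avail[A=25 B=45 C=17 D=54 E=47] open={R1,R2}
Step 3: reserve R3 B 5 -> on_hand[A=25 B=45 C=24 D=54 E=51] avail[A=25 B=40 C=17 D=54 E=47] open={R1,R2,R3}
Step 4: reserve R4 B 2 -> on_hand[A=25 B=45 C=24 D=54 E=51] avail[A=25 B=38 C=17 D=54 E=47] open={R1,R2,R3,R4}
Step 5: reserve R5 A 3 -> on_hand[A=25 B=45 C=24 D=54 E=51] avail[A=22 B=38 C=17 D=54 E=47] open={R1,R2,R3,R4,R5}
Step 6: reserve R6 D 8 -> on_hand[A=25 B=45 C=24 D=54 E=51] avail[A=22 B=38 C=17 D=46 E=47] open={R1,R2,R3,R4,R5,R6}
Step 7: cancel R1 -> on_hand[A=25 B=45 C=24 D=54 E=51] avail[A=22 B=38 C=17 D=46 E=51] open={R2,R3,R4,R5,R6}
Step 8: commit R3 -> on_hand[A=25 B=40 C=24 D=54 E=51] avail[A=22 B=38 C=17 D=46 E=51] open={R2,R4,R5,R6}
Step 9: commit R6 -> on_hand[A=25 B=40 C=24 D=46 E=51] avail[A=22 B=38 C=17 D=46 E=51] open={R2,R4,R5}
Step 10: reserve R7 B 5 -> on_hand[A=25 B=40 C=24 D=46 E=51] avail[A=22 B=33 C=17 D=46 E=51] open={R2,R4,R5,R7}
Step 11: commit R7 -> on_hand[A=25 B=35 C=24 D=46 E=51] avail[A=22 B=33 C=17 D=46 E=51] open={R2,R4,R5}
Step 12: commit R4 -> on_hand[A=25 B=33 C=24 D=46 E=51] avail[A=22 B=33 C=17 D=46 E=51] open={R2,R5}
Step 13: reserve R8 E 9 -> on_hand[A=25 B=33 C=24 D=46 E=51] avail[A=22 B=33 C=17 D=46 E=42] open={R2,R5,R8}
Step 14: reserve R9 D 2 -> on_hand[A=25 B=33 C=24 D=46 E=51] avail[A=22 B=33 C=17 D=44 E=42] open={R2,R5,R8,R9}
Step 15: reserve R10 B 6 -> on_hand[A=25 B=33 C=24 D=46 E=51] avail[A=22 B=27 C=17 D=44 E=42] open={R10,R2,R5,R8,R9}
Step 16: commit R2 -> on_hand[A=25 B=33 C=17 D=46 E=51] avail[A=22 B=27 C=17 D=44 E=42] open={R10,R5,R8,R9}
Step 17: reserve R11 E 5 -> on_hand[A=25 B=33 C=17 D=46 E=51] avail[A=22 B=27 C=17 D=44 E=37] open={R10,R11,R5,R8,R9}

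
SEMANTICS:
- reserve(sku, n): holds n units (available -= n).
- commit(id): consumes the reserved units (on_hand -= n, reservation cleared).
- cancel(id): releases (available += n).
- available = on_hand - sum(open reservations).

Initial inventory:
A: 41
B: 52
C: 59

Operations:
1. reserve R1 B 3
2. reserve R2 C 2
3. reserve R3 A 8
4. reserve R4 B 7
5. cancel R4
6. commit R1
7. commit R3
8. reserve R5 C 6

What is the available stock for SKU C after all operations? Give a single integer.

Answer: 51

Derivation:
Step 1: reserve R1 B 3 -> on_hand[A=41 B=52 C=59] avail[A=41 B=49 C=59] open={R1}
Step 2: reserve R2 C 2 -> on_hand[A=41 B=52 C=59] avail[A=41 B=49 C=57] open={R1,R2}
Step 3: reserve R3 A 8 -> on_hand[A=41 B=52 C=59] avail[A=33 B=49 C=57] open={R1,R2,R3}
Step 4: reserve R4 B 7 -> on_hand[A=41 B=52 C=59] avail[A=33 B=42 C=57] open={R1,R2,R3,R4}
Step 5: cancel R4 -> on_hand[A=41 B=52 C=59] avail[A=33 B=49 C=57] open={R1,R2,R3}
Step 6: commit R1 -> on_hand[A=41 B=49 C=59] avail[A=33 B=49 C=57] open={R2,R3}
Step 7: commit R3 -> on_hand[A=33 B=49 C=59] avail[A=33 B=49 C=57] open={R2}
Step 8: reserve R5 C 6 -> on_hand[A=33 B=49 C=59] avail[A=33 B=49 C=51] open={R2,R5}
Final available[C] = 51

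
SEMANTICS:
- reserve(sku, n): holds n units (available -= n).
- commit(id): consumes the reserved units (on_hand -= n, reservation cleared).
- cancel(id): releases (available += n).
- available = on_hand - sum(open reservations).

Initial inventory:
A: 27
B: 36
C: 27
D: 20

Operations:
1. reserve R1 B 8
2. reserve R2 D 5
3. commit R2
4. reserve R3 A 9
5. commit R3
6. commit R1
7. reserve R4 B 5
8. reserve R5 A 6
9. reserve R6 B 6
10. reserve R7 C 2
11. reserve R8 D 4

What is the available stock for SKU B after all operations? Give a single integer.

Step 1: reserve R1 B 8 -> on_hand[A=27 B=36 C=27 D=20] avail[A=27 B=28 C=27 D=20] open={R1}
Step 2: reserve R2 D 5 -> on_hand[A=27 B=36 C=27 D=20] avail[A=27 B=28 C=27 D=15] open={R1,R2}
Step 3: commit R2 -> on_hand[A=27 B=36 C=27 D=15] avail[A=27 B=28 C=27 D=15] open={R1}
Step 4: reserve R3 A 9 -> on_hand[A=27 B=36 C=27 D=15] avail[A=18 B=28 C=27 D=15] open={R1,R3}
Step 5: commit R3 -> on_hand[A=18 B=36 C=27 D=15] avail[A=18 B=28 C=27 D=15] open={R1}
Step 6: commit R1 -> on_hand[A=18 B=28 C=27 D=15] avail[A=18 B=28 C=27 D=15] open={}
Step 7: reserve R4 B 5 -> on_hand[A=18 B=28 C=27 D=15] avail[A=18 B=23 C=27 D=15] open={R4}
Step 8: reserve R5 A 6 -> on_hand[A=18 B=28 C=27 D=15] avail[A=12 B=23 C=27 D=15] open={R4,R5}
Step 9: reserve R6 B 6 -> on_hand[A=18 B=28 C=27 D=15] avail[A=12 B=17 C=27 D=15] open={R4,R5,R6}
Step 10: reserve R7 C 2 -> on_hand[A=18 B=28 C=27 D=15] avail[A=12 B=17 C=25 D=15] open={R4,R5,R6,R7}
Step 11: reserve R8 D 4 -> on_hand[A=18 B=28 C=27 D=15] avail[A=12 B=17 C=25 D=11] open={R4,R5,R6,R7,R8}
Final available[B] = 17

Answer: 17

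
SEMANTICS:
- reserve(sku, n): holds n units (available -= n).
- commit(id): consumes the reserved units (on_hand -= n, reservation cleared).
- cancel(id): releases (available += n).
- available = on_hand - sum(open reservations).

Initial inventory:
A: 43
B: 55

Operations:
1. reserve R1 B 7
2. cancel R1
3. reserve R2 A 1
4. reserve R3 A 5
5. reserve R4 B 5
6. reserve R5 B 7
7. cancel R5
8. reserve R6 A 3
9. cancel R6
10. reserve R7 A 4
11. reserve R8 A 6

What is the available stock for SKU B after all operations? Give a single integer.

Step 1: reserve R1 B 7 -> on_hand[A=43 B=55] avail[A=43 B=48] open={R1}
Step 2: cancel R1 -> on_hand[A=43 B=55] avail[A=43 B=55] open={}
Step 3: reserve R2 A 1 -> on_hand[A=43 B=55] avail[A=42 B=55] open={R2}
Step 4: reserve R3 A 5 -> on_hand[A=43 B=55] avail[A=37 B=55] open={R2,R3}
Step 5: reserve R4 B 5 -> on_hand[A=43 B=55] avail[A=37 B=50] open={R2,R3,R4}
Step 6: reserve R5 B 7 -> on_hand[A=43 B=55] avail[A=37 B=43] open={R2,R3,R4,R5}
Step 7: cancel R5 -> on_hand[A=43 B=55] avail[A=37 B=50] open={R2,R3,R4}
Step 8: reserve R6 A 3 -> on_hand[A=43 B=55] avail[A=34 B=50] open={R2,R3,R4,R6}
Step 9: cancel R6 -> on_hand[A=43 B=55] avail[A=37 B=50] open={R2,R3,R4}
Step 10: reserve R7 A 4 -> on_hand[A=43 B=55] avail[A=33 B=50] open={R2,R3,R4,R7}
Step 11: reserve R8 A 6 -> on_hand[A=43 B=55] avail[A=27 B=50] open={R2,R3,R4,R7,R8}
Final available[B] = 50

Answer: 50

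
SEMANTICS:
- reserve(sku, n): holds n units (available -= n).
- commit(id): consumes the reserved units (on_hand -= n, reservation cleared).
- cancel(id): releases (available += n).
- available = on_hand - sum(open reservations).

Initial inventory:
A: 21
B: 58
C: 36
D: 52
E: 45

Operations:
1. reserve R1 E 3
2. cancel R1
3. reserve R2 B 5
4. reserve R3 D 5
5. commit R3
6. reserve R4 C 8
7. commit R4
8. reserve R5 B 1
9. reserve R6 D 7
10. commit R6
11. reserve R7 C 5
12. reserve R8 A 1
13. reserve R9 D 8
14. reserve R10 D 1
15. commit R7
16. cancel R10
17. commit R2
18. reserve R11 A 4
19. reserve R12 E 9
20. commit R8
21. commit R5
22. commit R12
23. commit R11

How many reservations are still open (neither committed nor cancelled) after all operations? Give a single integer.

Step 1: reserve R1 E 3 -> on_hand[A=21 B=58 C=36 D=52 E=45] avail[A=21 B=58 C=36 D=52 E=42] open={R1}
Step 2: cancel R1 -> on_hand[A=21 B=58 C=36 D=52 E=45] avail[A=21 B=58 C=36 D=52 E=45] open={}
Step 3: reserve R2 B 5 -> on_hand[A=21 B=58 C=36 D=52 E=45] avail[A=21 B=53 C=36 D=52 E=45] open={R2}
Step 4: reserve R3 D 5 -> on_hand[A=21 B=58 C=36 D=52 E=45] avail[A=21 B=53 C=36 D=47 E=45] open={R2,R3}
Step 5: commit R3 -> on_hand[A=21 B=58 C=36 D=47 E=45] avail[A=21 B=53 C=36 D=47 E=45] open={R2}
Step 6: reserve R4 C 8 -> on_hand[A=21 B=58 C=36 D=47 E=45] avail[A=21 B=53 C=28 D=47 E=45] open={R2,R4}
Step 7: commit R4 -> on_hand[A=21 B=58 C=28 D=47 E=45] avail[A=21 B=53 C=28 D=47 E=45] open={R2}
Step 8: reserve R5 B 1 -> on_hand[A=21 B=58 C=28 D=47 E=45] avail[A=21 B=52 C=28 D=47 E=45] open={R2,R5}
Step 9: reserve R6 D 7 -> on_hand[A=21 B=58 C=28 D=47 E=45] avail[A=21 B=52 C=28 D=40 E=45] open={R2,R5,R6}
Step 10: commit R6 -> on_hand[A=21 B=58 C=28 D=40 E=45] avail[A=21 B=52 C=28 D=40 E=45] open={R2,R5}
Step 11: reserve R7 C 5 -> on_hand[A=21 B=58 C=28 D=40 E=45] avail[A=21 B=52 C=23 D=40 E=45] open={R2,R5,R7}
Step 12: reserve R8 A 1 -> on_hand[A=21 B=58 C=28 D=40 E=45] avail[A=20 B=52 C=23 D=40 E=45] open={R2,R5,R7,R8}
Step 13: reserve R9 D 8 -> on_hand[A=21 B=58 C=28 D=40 E=45] avail[A=20 B=52 C=23 D=32 E=45] open={R2,R5,R7,R8,R9}
Step 14: reserve R10 D 1 -> on_hand[A=21 B=58 C=28 D=40 E=45] avail[A=20 B=52 C=23 D=31 E=45] open={R10,R2,R5,R7,R8,R9}
Step 15: commit R7 -> on_hand[A=21 B=58 C=23 D=40 E=45] avail[A=20 B=52 C=23 D=31 E=45] open={R10,R2,R5,R8,R9}
Step 16: cancel R10 -> on_hand[A=21 B=58 C=23 D=40 E=45] avail[A=20 B=52 C=23 D=32 E=45] open={R2,R5,R8,R9}
Step 17: commit R2 -> on_hand[A=21 B=53 C=23 D=40 E=45] avail[A=20 B=52 C=23 D=32 E=45] open={R5,R8,R9}
Step 18: reserve R11 A 4 -> on_hand[A=21 B=53 C=23 D=40 E=45] avail[A=16 B=52 C=23 D=32 E=45] open={R11,R5,R8,R9}
Step 19: reserve R12 E 9 -> on_hand[A=21 B=53 C=23 D=40 E=45] avail[A=16 B=52 C=23 D=32 E=36] open={R11,R12,R5,R8,R9}
Step 20: commit R8 -> on_hand[A=20 B=53 C=23 D=40 E=45] avail[A=16 B=52 C=23 D=32 E=36] open={R11,R12,R5,R9}
Step 21: commit R5 -> on_hand[A=20 B=52 C=23 D=40 E=45] avail[A=16 B=52 C=23 D=32 E=36] open={R11,R12,R9}
Step 22: commit R12 -> on_hand[A=20 B=52 C=23 D=40 E=36] avail[A=16 B=52 C=23 D=32 E=36] open={R11,R9}
Step 23: commit R11 -> on_hand[A=16 B=52 C=23 D=40 E=36] avail[A=16 B=52 C=23 D=32 E=36] open={R9}
Open reservations: ['R9'] -> 1

Answer: 1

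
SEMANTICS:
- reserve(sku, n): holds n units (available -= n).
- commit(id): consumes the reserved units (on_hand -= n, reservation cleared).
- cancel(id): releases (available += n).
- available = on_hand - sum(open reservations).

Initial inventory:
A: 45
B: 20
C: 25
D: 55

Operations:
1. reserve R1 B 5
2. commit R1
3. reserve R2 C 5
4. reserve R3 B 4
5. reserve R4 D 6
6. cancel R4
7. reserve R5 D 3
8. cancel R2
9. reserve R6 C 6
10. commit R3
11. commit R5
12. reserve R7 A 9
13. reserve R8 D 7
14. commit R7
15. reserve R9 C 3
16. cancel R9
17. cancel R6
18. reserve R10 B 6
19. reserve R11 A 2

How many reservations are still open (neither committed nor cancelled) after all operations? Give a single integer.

Answer: 3

Derivation:
Step 1: reserve R1 B 5 -> on_hand[A=45 B=20 C=25 D=55] avail[A=45 B=15 C=25 D=55] open={R1}
Step 2: commit R1 -> on_hand[A=45 B=15 C=25 D=55] avail[A=45 B=15 C=25 D=55] open={}
Step 3: reserve R2 C 5 -> on_hand[A=45 B=15 C=25 D=55] avail[A=45 B=15 C=20 D=55] open={R2}
Step 4: reserve R3 B 4 -> on_hand[A=45 B=15 C=25 D=55] avail[A=45 B=11 C=20 D=55] open={R2,R3}
Step 5: reserve R4 D 6 -> on_hand[A=45 B=15 C=25 D=55] avail[A=45 B=11 C=20 D=49] open={R2,R3,R4}
Step 6: cancel R4 -> on_hand[A=45 B=15 C=25 D=55] avail[A=45 B=11 C=20 D=55] open={R2,R3}
Step 7: reserve R5 D 3 -> on_hand[A=45 B=15 C=25 D=55] avail[A=45 B=11 C=20 D=52] open={R2,R3,R5}
Step 8: cancel R2 -> on_hand[A=45 B=15 C=25 D=55] avail[A=45 B=11 C=25 D=52] open={R3,R5}
Step 9: reserve R6 C 6 -> on_hand[A=45 B=15 C=25 D=55] avail[A=45 B=11 C=19 D=52] open={R3,R5,R6}
Step 10: commit R3 -> on_hand[A=45 B=11 C=25 D=55] avail[A=45 B=11 C=19 D=52] open={R5,R6}
Step 11: commit R5 -> on_hand[A=45 B=11 C=25 D=52] avail[A=45 B=11 C=19 D=52] open={R6}
Step 12: reserve R7 A 9 -> on_hand[A=45 B=11 C=25 D=52] avail[A=36 B=11 C=19 D=52] open={R6,R7}
Step 13: reserve R8 D 7 -> on_hand[A=45 B=11 C=25 D=52] avail[A=36 B=11 C=19 D=45] open={R6,R7,R8}
Step 14: commit R7 -> on_hand[A=36 B=11 C=25 D=52] avail[A=36 B=11 C=19 D=45] open={R6,R8}
Step 15: reserve R9 C 3 -> on_hand[A=36 B=11 C=25 D=52] avail[A=36 B=11 C=16 D=45] open={R6,R8,R9}
Step 16: cancel R9 -> on_hand[A=36 B=11 C=25 D=52] avail[A=36 B=11 C=19 D=45] open={R6,R8}
Step 17: cancel R6 -> on_hand[A=36 B=11 C=25 D=52] avail[A=36 B=11 C=25 D=45] open={R8}
Step 18: reserve R10 B 6 -> on_hand[A=36 B=11 C=25 D=52] avail[A=36 B=5 C=25 D=45] open={R10,R8}
Step 19: reserve R11 A 2 -> on_hand[A=36 B=11 C=25 D=52] avail[A=34 B=5 C=25 D=45] open={R10,R11,R8}
Open reservations: ['R10', 'R11', 'R8'] -> 3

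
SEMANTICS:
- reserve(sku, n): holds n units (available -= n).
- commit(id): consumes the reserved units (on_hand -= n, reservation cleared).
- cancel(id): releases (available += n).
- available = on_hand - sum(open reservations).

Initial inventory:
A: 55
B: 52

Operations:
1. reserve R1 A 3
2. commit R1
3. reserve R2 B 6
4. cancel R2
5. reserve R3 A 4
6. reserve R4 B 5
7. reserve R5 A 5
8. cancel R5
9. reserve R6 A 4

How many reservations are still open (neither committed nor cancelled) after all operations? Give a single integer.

Step 1: reserve R1 A 3 -> on_hand[A=55 B=52] avail[A=52 B=52] open={R1}
Step 2: commit R1 -> on_hand[A=52 B=52] avail[A=52 B=52] open={}
Step 3: reserve R2 B 6 -> on_hand[A=52 B=52] avail[A=52 B=46] open={R2}
Step 4: cancel R2 -> on_hand[A=52 B=52] avail[A=52 B=52] open={}
Step 5: reserve R3 A 4 -> on_hand[A=52 B=52] avail[A=48 B=52] open={R3}
Step 6: reserve R4 B 5 -> on_hand[A=52 B=52] avail[A=48 B=47] open={R3,R4}
Step 7: reserve R5 A 5 -> on_hand[A=52 B=52] avail[A=43 B=47] open={R3,R4,R5}
Step 8: cancel R5 -> on_hand[A=52 B=52] avail[A=48 B=47] open={R3,R4}
Step 9: reserve R6 A 4 -> on_hand[A=52 B=52] avail[A=44 B=47] open={R3,R4,R6}
Open reservations: ['R3', 'R4', 'R6'] -> 3

Answer: 3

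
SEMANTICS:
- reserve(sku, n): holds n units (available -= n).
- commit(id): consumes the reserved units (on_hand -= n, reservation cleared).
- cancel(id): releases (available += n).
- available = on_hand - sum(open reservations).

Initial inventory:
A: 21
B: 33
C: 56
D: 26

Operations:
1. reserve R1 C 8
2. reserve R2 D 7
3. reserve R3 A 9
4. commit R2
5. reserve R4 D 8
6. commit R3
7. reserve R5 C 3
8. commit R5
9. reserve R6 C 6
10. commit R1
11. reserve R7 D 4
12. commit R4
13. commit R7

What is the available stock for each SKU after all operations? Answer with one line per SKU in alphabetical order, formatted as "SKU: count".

Answer: A: 12
B: 33
C: 39
D: 7

Derivation:
Step 1: reserve R1 C 8 -> on_hand[A=21 B=33 C=56 D=26] avail[A=21 B=33 C=48 D=26] open={R1}
Step 2: reserve R2 D 7 -> on_hand[A=21 B=33 C=56 D=26] avail[A=21 B=33 C=48 D=19] open={R1,R2}
Step 3: reserve R3 A 9 -> on_hand[A=21 B=33 C=56 D=26] avail[A=12 B=33 C=48 D=19] open={R1,R2,R3}
Step 4: commit R2 -> on_hand[A=21 B=33 C=56 D=19] avail[A=12 B=33 C=48 D=19] open={R1,R3}
Step 5: reserve R4 D 8 -> on_hand[A=21 B=33 C=56 D=19] avail[A=12 B=33 C=48 D=11] open={R1,R3,R4}
Step 6: commit R3 -> on_hand[A=12 B=33 C=56 D=19] avail[A=12 B=33 C=48 D=11] open={R1,R4}
Step 7: reserve R5 C 3 -> on_hand[A=12 B=33 C=56 D=19] avail[A=12 B=33 C=45 D=11] open={R1,R4,R5}
Step 8: commit R5 -> on_hand[A=12 B=33 C=53 D=19] avail[A=12 B=33 C=45 D=11] open={R1,R4}
Step 9: reserve R6 C 6 -> on_hand[A=12 B=33 C=53 D=19] avail[A=12 B=33 C=39 D=11] open={R1,R4,R6}
Step 10: commit R1 -> on_hand[A=12 B=33 C=45 D=19] avail[A=12 B=33 C=39 D=11] open={R4,R6}
Step 11: reserve R7 D 4 -> on_hand[A=12 B=33 C=45 D=19] avail[A=12 B=33 C=39 D=7] open={R4,R6,R7}
Step 12: commit R4 -> on_hand[A=12 B=33 C=45 D=11] avail[A=12 B=33 C=39 D=7] open={R6,R7}
Step 13: commit R7 -> on_hand[A=12 B=33 C=45 D=7] avail[A=12 B=33 C=39 D=7] open={R6}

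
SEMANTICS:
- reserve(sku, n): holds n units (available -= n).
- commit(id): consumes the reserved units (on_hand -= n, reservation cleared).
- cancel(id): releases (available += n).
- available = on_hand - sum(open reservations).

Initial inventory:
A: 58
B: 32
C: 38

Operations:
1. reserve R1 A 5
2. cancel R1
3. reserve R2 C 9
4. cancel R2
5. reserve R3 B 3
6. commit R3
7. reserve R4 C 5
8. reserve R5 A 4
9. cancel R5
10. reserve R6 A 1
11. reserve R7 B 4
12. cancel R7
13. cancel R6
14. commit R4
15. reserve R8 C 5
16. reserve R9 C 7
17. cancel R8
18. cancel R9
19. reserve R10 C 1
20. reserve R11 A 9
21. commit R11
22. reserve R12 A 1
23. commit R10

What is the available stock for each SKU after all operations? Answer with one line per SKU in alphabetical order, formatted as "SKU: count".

Answer: A: 48
B: 29
C: 32

Derivation:
Step 1: reserve R1 A 5 -> on_hand[A=58 B=32 C=38] avail[A=53 B=32 C=38] open={R1}
Step 2: cancel R1 -> on_hand[A=58 B=32 C=38] avail[A=58 B=32 C=38] open={}
Step 3: reserve R2 C 9 -> on_hand[A=58 B=32 C=38] avail[A=58 B=32 C=29] open={R2}
Step 4: cancel R2 -> on_hand[A=58 B=32 C=38] avail[A=58 B=32 C=38] open={}
Step 5: reserve R3 B 3 -> on_hand[A=58 B=32 C=38] avail[A=58 B=29 C=38] open={R3}
Step 6: commit R3 -> on_hand[A=58 B=29 C=38] avail[A=58 B=29 C=38] open={}
Step 7: reserve R4 C 5 -> on_hand[A=58 B=29 C=38] avail[A=58 B=29 C=33] open={R4}
Step 8: reserve R5 A 4 -> on_hand[A=58 B=29 C=38] avail[A=54 B=29 C=33] open={R4,R5}
Step 9: cancel R5 -> on_hand[A=58 B=29 C=38] avail[A=58 B=29 C=33] open={R4}
Step 10: reserve R6 A 1 -> on_hand[A=58 B=29 C=38] avail[A=57 B=29 C=33] open={R4,R6}
Step 11: reserve R7 B 4 -> on_hand[A=58 B=29 C=38] avail[A=57 B=25 C=33] open={R4,R6,R7}
Step 12: cancel R7 -> on_hand[A=58 B=29 C=38] avail[A=57 B=29 C=33] open={R4,R6}
Step 13: cancel R6 -> on_hand[A=58 B=29 C=38] avail[A=58 B=29 C=33] open={R4}
Step 14: commit R4 -> on_hand[A=58 B=29 C=33] avail[A=58 B=29 C=33] open={}
Step 15: reserve R8 C 5 -> on_hand[A=58 B=29 C=33] avail[A=58 B=29 C=28] open={R8}
Step 16: reserve R9 C 7 -> on_hand[A=58 B=29 C=33] avail[A=58 B=29 C=21] open={R8,R9}
Step 17: cancel R8 -> on_hand[A=58 B=29 C=33] avail[A=58 B=29 C=26] open={R9}
Step 18: cancel R9 -> on_hand[A=58 B=29 C=33] avail[A=58 B=29 C=33] open={}
Step 19: reserve R10 C 1 -> on_hand[A=58 B=29 C=33] avail[A=58 B=29 C=32] open={R10}
Step 20: reserve R11 A 9 -> on_hand[A=58 B=29 C=33] avail[A=49 B=29 C=32] open={R10,R11}
Step 21: commit R11 -> on_hand[A=49 B=29 C=33] avail[A=49 B=29 C=32] open={R10}
Step 22: reserve R12 A 1 -> on_hand[A=49 B=29 C=33] avail[A=48 B=29 C=32] open={R10,R12}
Step 23: commit R10 -> on_hand[A=49 B=29 C=32] avail[A=48 B=29 C=32] open={R12}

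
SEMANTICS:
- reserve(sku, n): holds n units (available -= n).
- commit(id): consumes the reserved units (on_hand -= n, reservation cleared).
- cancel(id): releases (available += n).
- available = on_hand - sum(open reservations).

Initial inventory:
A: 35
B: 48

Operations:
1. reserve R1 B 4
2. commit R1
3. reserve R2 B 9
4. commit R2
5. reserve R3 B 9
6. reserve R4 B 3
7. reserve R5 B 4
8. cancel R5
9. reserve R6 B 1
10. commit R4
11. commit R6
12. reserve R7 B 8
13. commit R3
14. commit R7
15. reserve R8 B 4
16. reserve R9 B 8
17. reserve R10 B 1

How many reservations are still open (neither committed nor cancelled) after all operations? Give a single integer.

Step 1: reserve R1 B 4 -> on_hand[A=35 B=48] avail[A=35 B=44] open={R1}
Step 2: commit R1 -> on_hand[A=35 B=44] avail[A=35 B=44] open={}
Step 3: reserve R2 B 9 -> on_hand[A=35 B=44] avail[A=35 B=35] open={R2}
Step 4: commit R2 -> on_hand[A=35 B=35] avail[A=35 B=35] open={}
Step 5: reserve R3 B 9 -> on_hand[A=35 B=35] avail[A=35 B=26] open={R3}
Step 6: reserve R4 B 3 -> on_hand[A=35 B=35] avail[A=35 B=23] open={R3,R4}
Step 7: reserve R5 B 4 -> on_hand[A=35 B=35] avail[A=35 B=19] open={R3,R4,R5}
Step 8: cancel R5 -> on_hand[A=35 B=35] avail[A=35 B=23] open={R3,R4}
Step 9: reserve R6 B 1 -> on_hand[A=35 B=35] avail[A=35 B=22] open={R3,R4,R6}
Step 10: commit R4 -> on_hand[A=35 B=32] avail[A=35 B=22] open={R3,R6}
Step 11: commit R6 -> on_hand[A=35 B=31] avail[A=35 B=22] open={R3}
Step 12: reserve R7 B 8 -> on_hand[A=35 B=31] avail[A=35 B=14] open={R3,R7}
Step 13: commit R3 -> on_hand[A=35 B=22] avail[A=35 B=14] open={R7}
Step 14: commit R7 -> on_hand[A=35 B=14] avail[A=35 B=14] open={}
Step 15: reserve R8 B 4 -> on_hand[A=35 B=14] avail[A=35 B=10] open={R8}
Step 16: reserve R9 B 8 -> on_hand[A=35 B=14] avail[A=35 B=2] open={R8,R9}
Step 17: reserve R10 B 1 -> on_hand[A=35 B=14] avail[A=35 B=1] open={R10,R8,R9}
Open reservations: ['R10', 'R8', 'R9'] -> 3

Answer: 3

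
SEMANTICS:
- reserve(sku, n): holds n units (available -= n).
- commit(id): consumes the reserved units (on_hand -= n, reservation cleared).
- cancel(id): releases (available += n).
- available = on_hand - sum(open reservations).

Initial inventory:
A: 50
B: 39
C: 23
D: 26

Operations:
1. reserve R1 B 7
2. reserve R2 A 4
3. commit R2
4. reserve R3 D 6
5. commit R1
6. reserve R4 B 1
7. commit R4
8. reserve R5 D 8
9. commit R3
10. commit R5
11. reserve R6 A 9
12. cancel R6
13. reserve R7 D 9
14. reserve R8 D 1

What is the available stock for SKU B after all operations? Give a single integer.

Step 1: reserve R1 B 7 -> on_hand[A=50 B=39 C=23 D=26] avail[A=50 B=32 C=23 D=26] open={R1}
Step 2: reserve R2 A 4 -> on_hand[A=50 B=39 C=23 D=26] avail[A=46 B=32 C=23 D=26] open={R1,R2}
Step 3: commit R2 -> on_hand[A=46 B=39 C=23 D=26] avail[A=46 B=32 C=23 D=26] open={R1}
Step 4: reserve R3 D 6 -> on_hand[A=46 B=39 C=23 D=26] avail[A=46 B=32 C=23 D=20] open={R1,R3}
Step 5: commit R1 -> on_hand[A=46 B=32 C=23 D=26] avail[A=46 B=32 C=23 D=20] open={R3}
Step 6: reserve R4 B 1 -> on_hand[A=46 B=32 C=23 D=26] avail[A=46 B=31 C=23 D=20] open={R3,R4}
Step 7: commit R4 -> on_hand[A=46 B=31 C=23 D=26] avail[A=46 B=31 C=23 D=20] open={R3}
Step 8: reserve R5 D 8 -> on_hand[A=46 B=31 C=23 D=26] avail[A=46 B=31 C=23 D=12] open={R3,R5}
Step 9: commit R3 -> on_hand[A=46 B=31 C=23 D=20] avail[A=46 B=31 C=23 D=12] open={R5}
Step 10: commit R5 -> on_hand[A=46 B=31 C=23 D=12] avail[A=46 B=31 C=23 D=12] open={}
Step 11: reserve R6 A 9 -> on_hand[A=46 B=31 C=23 D=12] avail[A=37 B=31 C=23 D=12] open={R6}
Step 12: cancel R6 -> on_hand[A=46 B=31 C=23 D=12] avail[A=46 B=31 C=23 D=12] open={}
Step 13: reserve R7 D 9 -> on_hand[A=46 B=31 C=23 D=12] avail[A=46 B=31 C=23 D=3] open={R7}
Step 14: reserve R8 D 1 -> on_hand[A=46 B=31 C=23 D=12] avail[A=46 B=31 C=23 D=2] open={R7,R8}
Final available[B] = 31

Answer: 31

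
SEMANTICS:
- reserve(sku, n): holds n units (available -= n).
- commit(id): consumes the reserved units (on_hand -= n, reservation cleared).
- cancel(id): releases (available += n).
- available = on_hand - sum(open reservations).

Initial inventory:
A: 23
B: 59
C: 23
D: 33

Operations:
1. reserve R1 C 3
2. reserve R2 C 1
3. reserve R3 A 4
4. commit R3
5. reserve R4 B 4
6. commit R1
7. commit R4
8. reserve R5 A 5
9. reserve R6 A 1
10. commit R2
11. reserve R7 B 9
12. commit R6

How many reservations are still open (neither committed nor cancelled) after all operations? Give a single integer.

Step 1: reserve R1 C 3 -> on_hand[A=23 B=59 C=23 D=33] avail[A=23 B=59 C=20 D=33] open={R1}
Step 2: reserve R2 C 1 -> on_hand[A=23 B=59 C=23 D=33] avail[A=23 B=59 C=19 D=33] open={R1,R2}
Step 3: reserve R3 A 4 -> on_hand[A=23 B=59 C=23 D=33] avail[A=19 B=59 C=19 D=33] open={R1,R2,R3}
Step 4: commit R3 -> on_hand[A=19 B=59 C=23 D=33] avail[A=19 B=59 C=19 D=33] open={R1,R2}
Step 5: reserve R4 B 4 -> on_hand[A=19 B=59 C=23 D=33] avail[A=19 B=55 C=19 D=33] open={R1,R2,R4}
Step 6: commit R1 -> on_hand[A=19 B=59 C=20 D=33] avail[A=19 B=55 C=19 D=33] open={R2,R4}
Step 7: commit R4 -> on_hand[A=19 B=55 C=20 D=33] avail[A=19 B=55 C=19 D=33] open={R2}
Step 8: reserve R5 A 5 -> on_hand[A=19 B=55 C=20 D=33] avail[A=14 B=55 C=19 D=33] open={R2,R5}
Step 9: reserve R6 A 1 -> on_hand[A=19 B=55 C=20 D=33] avail[A=13 B=55 C=19 D=33] open={R2,R5,R6}
Step 10: commit R2 -> on_hand[A=19 B=55 C=19 D=33] avail[A=13 B=55 C=19 D=33] open={R5,R6}
Step 11: reserve R7 B 9 -> on_hand[A=19 B=55 C=19 D=33] avail[A=13 B=46 C=19 D=33] open={R5,R6,R7}
Step 12: commit R6 -> on_hand[A=18 B=55 C=19 D=33] avail[A=13 B=46 C=19 D=33] open={R5,R7}
Open reservations: ['R5', 'R7'] -> 2

Answer: 2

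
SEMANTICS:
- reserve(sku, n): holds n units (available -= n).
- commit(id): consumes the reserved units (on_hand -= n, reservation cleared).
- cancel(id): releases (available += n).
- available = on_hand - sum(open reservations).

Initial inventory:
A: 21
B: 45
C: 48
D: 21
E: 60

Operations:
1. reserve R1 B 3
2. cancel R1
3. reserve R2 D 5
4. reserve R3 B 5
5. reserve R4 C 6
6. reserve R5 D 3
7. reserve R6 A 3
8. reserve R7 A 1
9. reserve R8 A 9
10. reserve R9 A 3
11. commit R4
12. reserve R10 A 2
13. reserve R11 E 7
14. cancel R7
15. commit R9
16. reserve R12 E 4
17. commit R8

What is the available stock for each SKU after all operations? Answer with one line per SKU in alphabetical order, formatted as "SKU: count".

Step 1: reserve R1 B 3 -> on_hand[A=21 B=45 C=48 D=21 E=60] avail[A=21 B=42 C=48 D=21 E=60] open={R1}
Step 2: cancel R1 -> on_hand[A=21 B=45 C=48 D=21 E=60] avail[A=21 B=45 C=48 D=21 E=60] open={}
Step 3: reserve R2 D 5 -> on_hand[A=21 B=45 C=48 D=21 E=60] avail[A=21 B=45 C=48 D=16 E=60] open={R2}
Step 4: reserve R3 B 5 -> on_hand[A=21 B=45 C=48 D=21 E=60] avail[A=21 B=40 C=48 D=16 E=60] open={R2,R3}
Step 5: reserve R4 C 6 -> on_hand[A=21 B=45 C=48 D=21 E=60] avail[A=21 B=40 C=42 D=16 E=60] open={R2,R3,R4}
Step 6: reserve R5 D 3 -> on_hand[A=21 B=45 C=48 D=21 E=60] avail[A=21 B=40 C=42 D=13 E=60] open={R2,R3,R4,R5}
Step 7: reserve R6 A 3 -> on_hand[A=21 B=45 C=48 D=21 E=60] avail[A=18 B=40 C=42 D=13 E=60] open={R2,R3,R4,R5,R6}
Step 8: reserve R7 A 1 -> on_hand[A=21 B=45 C=48 D=21 E=60] avail[A=17 B=40 C=42 D=13 E=60] open={R2,R3,R4,R5,R6,R7}
Step 9: reserve R8 A 9 -> on_hand[A=21 B=45 C=48 D=21 E=60] avail[A=8 B=40 C=42 D=13 E=60] open={R2,R3,R4,R5,R6,R7,R8}
Step 10: reserve R9 A 3 -> on_hand[A=21 B=45 C=48 D=21 E=60] avail[A=5 B=40 C=42 D=13 E=60] open={R2,R3,R4,R5,R6,R7,R8,R9}
Step 11: commit R4 -> on_hand[A=21 B=45 C=42 D=21 E=60] avail[A=5 B=40 C=42 D=13 E=60] open={R2,R3,R5,R6,R7,R8,R9}
Step 12: reserve R10 A 2 -> on_hand[A=21 B=45 C=42 D=21 E=60] avail[A=3 B=40 C=42 D=13 E=60] open={R10,R2,R3,R5,R6,R7,R8,R9}
Step 13: reserve R11 E 7 -> on_hand[A=21 B=45 C=42 D=21 E=60] avail[A=3 B=40 C=42 D=13 E=53] open={R10,R11,R2,R3,R5,R6,R7,R8,R9}
Step 14: cancel R7 -> on_hand[A=21 B=45 C=42 D=21 E=60] avail[A=4 B=40 C=42 D=13 E=53] open={R10,R11,R2,R3,R5,R6,R8,R9}
Step 15: commit R9 -> on_hand[A=18 B=45 C=42 D=21 E=60] avail[A=4 B=40 C=42 D=13 E=53] open={R10,R11,R2,R3,R5,R6,R8}
Step 16: reserve R12 E 4 -> on_hand[A=18 B=45 C=42 D=21 E=60] avail[A=4 B=40 C=42 D=13 E=49] open={R10,R11,R12,R2,R3,R5,R6,R8}
Step 17: commit R8 -> on_hand[A=9 B=45 C=42 D=21 E=60] avail[A=4 B=40 C=42 D=13 E=49] open={R10,R11,R12,R2,R3,R5,R6}

Answer: A: 4
B: 40
C: 42
D: 13
E: 49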